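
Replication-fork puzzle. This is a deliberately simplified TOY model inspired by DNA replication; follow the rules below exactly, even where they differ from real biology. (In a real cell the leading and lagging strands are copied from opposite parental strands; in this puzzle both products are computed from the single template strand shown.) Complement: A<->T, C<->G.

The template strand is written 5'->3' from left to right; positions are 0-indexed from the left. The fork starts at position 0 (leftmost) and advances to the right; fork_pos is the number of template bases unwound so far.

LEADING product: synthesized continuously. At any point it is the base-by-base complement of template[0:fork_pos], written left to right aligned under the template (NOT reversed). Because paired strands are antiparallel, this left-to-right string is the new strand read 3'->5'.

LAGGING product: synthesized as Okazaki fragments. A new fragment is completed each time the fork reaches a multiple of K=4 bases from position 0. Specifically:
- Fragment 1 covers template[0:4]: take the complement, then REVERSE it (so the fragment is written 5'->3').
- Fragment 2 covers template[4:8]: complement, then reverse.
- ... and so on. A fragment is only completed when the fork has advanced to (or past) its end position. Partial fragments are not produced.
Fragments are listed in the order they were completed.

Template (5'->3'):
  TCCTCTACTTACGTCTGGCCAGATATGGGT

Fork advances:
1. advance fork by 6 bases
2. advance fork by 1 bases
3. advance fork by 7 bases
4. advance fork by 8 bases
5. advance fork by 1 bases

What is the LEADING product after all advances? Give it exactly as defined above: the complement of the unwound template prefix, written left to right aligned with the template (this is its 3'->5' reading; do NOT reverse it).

Answer: AGGAGATGAATGCAGACCGGTCT

Derivation:
Step 1: advance 6 -> fork_pos = 0 + 6 = 6.
Step 2: advance 1 -> fork_pos = 6 + 1 = 7.
Step 3: advance 7 -> fork_pos = 7 + 7 = 14.
Step 4: advance 8 -> fork_pos = 14 + 8 = 22.
Step 5: advance 1 -> fork_pos = 22 + 1 = 23.
Unwound prefix: template[0:23] = TCCTCTACTTACGTCTGGCCAGA
Complement it base by base (A<->T, C<->G), keeping left-to-right order:
  [0:5] TCCTC -> AGGAG
  [5:10] TACTT -> ATGAA
  [10:15] ACGTC -> TGCAG
  [15:20] TGGCC -> ACCGG
  [20:23] AGA -> TCT
Concatenate: AGGAGATGAATGCAGACCGGTCT (length 23; written aligned with the template, i.e. 3'->5').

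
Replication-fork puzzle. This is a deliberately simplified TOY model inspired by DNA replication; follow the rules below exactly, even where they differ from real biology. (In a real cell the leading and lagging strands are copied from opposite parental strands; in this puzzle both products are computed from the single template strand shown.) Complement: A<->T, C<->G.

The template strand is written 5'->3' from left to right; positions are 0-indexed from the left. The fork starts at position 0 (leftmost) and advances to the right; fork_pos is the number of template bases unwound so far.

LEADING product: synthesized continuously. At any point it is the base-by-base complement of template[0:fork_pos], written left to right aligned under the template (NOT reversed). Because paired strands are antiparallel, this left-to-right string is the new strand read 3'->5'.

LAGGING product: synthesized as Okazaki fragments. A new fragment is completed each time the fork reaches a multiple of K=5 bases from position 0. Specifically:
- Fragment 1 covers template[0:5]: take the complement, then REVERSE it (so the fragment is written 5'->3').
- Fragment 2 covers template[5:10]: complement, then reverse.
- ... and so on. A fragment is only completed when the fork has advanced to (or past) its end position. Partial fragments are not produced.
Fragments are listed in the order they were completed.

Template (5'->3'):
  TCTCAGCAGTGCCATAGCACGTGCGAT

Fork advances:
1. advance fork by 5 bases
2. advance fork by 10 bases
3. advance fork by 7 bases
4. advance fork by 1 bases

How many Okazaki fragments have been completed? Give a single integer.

Step 1: advance 5 -> fork_pos = 0 + 5 = 5. Reached multiple(s) of 5: 5 -> fragment 1 completed (1 total).
Step 2: advance 10 -> fork_pos = 5 + 10 = 15. Reached multiple(s) of 5: 10, 15 -> fragments 2-3 completed (3 total).
Step 3: advance 7 -> fork_pos = 15 + 7 = 22. Reached multiple(s) of 5: 20 -> fragment 4 completed (4 total).
Step 4: advance 1 -> fork_pos = 22 + 1 = 23. Next multiple of 5 is 25 (not reached); still 4 fragment(s).
Check: final fork_pos = 23; the multiples of 5 that are <= 23 are 5..20 -> 23 // 5 = 4 completed fragment(s).

Answer: 4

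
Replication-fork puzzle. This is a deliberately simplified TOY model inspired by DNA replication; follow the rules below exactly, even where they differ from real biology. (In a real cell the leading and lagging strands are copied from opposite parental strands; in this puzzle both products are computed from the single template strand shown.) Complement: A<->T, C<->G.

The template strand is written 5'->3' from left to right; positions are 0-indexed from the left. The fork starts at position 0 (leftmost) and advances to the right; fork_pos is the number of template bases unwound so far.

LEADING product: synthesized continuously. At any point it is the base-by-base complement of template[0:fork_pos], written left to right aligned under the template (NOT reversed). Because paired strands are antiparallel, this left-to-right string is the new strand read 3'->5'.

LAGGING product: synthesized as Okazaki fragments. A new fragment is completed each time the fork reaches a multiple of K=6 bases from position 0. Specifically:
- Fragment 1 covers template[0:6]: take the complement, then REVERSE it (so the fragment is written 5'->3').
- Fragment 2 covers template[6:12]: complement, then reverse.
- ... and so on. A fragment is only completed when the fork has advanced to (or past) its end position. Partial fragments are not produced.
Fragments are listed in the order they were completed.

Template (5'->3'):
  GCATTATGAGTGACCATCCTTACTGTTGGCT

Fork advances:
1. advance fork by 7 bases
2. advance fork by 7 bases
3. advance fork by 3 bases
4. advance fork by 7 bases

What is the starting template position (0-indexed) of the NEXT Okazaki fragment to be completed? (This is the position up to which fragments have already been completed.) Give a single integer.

Answer: 24

Derivation:
Step 1: advance 7 -> fork_pos = 0 + 7 = 7. Reached multiple(s) of 6: 6 -> fragment 1 completed (1 total).
Step 2: advance 7 -> fork_pos = 7 + 7 = 14. Reached multiple(s) of 6: 12 -> fragment 2 completed (2 total).
Step 3: advance 3 -> fork_pos = 14 + 3 = 17. Next multiple of 6 is 18 (not reached); still 2 fragment(s).
Step 4: advance 7 -> fork_pos = 17 + 7 = 24. Reached multiple(s) of 6: 18, 24 -> fragments 3-4 completed (4 total).
4 fragment(s) completed, covering template[0:24] (4 x 6 = 24). The next fragment, fragment 5, covers template[24:30], so it starts at position 24.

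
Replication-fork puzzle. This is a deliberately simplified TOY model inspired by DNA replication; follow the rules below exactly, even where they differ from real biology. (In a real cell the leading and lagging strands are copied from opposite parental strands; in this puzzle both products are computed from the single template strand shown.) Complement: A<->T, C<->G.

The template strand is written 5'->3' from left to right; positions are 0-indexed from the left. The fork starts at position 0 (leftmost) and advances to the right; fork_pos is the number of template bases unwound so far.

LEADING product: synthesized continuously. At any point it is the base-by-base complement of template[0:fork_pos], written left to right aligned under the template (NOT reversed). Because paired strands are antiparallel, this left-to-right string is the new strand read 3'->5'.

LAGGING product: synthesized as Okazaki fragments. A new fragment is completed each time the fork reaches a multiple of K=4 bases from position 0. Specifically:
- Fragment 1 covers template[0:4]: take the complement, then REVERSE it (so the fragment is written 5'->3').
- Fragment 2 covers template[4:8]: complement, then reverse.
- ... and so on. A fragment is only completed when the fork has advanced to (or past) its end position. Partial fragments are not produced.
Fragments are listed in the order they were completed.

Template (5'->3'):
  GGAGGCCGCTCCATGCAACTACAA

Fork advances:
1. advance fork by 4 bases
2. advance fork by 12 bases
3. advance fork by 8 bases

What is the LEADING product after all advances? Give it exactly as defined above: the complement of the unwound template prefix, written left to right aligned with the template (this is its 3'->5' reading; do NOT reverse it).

Step 1: advance 4 -> fork_pos = 0 + 4 = 4.
Step 2: advance 12 -> fork_pos = 4 + 12 = 16.
Step 3: advance 8 -> fork_pos = 16 + 8 = 24.
Unwound prefix: template[0:24] = GGAGGCCGCTCCATGCAACTACAA
Complement it base by base (A<->T, C<->G), keeping left-to-right order:
  [0:5] GGAGG -> CCTCC
  [5:10] CCGCT -> GGCGA
  [10:15] CCATG -> GGTAC
  [15:20] CAACT -> GTTGA
  [20:24] ACAA -> TGTT
Concatenate: CCTCCGGCGAGGTACGTTGATGTT (length 24; written aligned with the template, i.e. 3'->5').

Answer: CCTCCGGCGAGGTACGTTGATGTT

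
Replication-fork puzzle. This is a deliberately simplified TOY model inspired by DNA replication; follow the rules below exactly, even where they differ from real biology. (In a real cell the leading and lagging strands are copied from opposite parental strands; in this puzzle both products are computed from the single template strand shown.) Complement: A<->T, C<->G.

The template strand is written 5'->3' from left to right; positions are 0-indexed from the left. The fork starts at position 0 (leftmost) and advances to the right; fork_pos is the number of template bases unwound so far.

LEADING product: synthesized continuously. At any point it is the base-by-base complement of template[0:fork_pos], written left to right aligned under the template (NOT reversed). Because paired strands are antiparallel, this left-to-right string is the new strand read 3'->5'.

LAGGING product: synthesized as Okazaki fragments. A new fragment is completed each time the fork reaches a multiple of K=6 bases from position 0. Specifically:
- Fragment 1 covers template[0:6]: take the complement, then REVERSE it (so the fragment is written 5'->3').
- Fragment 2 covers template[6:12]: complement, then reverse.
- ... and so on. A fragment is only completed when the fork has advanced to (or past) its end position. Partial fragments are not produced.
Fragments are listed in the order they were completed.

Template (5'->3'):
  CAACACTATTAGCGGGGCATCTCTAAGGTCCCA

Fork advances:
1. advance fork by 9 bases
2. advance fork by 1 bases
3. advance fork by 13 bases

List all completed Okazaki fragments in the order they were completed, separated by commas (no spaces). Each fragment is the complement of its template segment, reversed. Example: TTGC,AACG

Answer: GTGTTG,CTAATA,GCCCCG

Derivation:
Step 1: advance 9 -> fork_pos = 0 + 9 = 9. Reached multiple(s) of 6: 6 -> fragment 1 completed (1 total).
Step 2: advance 1 -> fork_pos = 9 + 1 = 10. Next multiple of 6 is 12 (not reached); still 1 fragment(s).
Step 3: advance 13 -> fork_pos = 10 + 13 = 23. Reached multiple(s) of 6: 12, 18 -> fragments 2-3 completed (3 total).
Final fork_pos = 23, so 3 fragment(s) are complete. Build each: template segment -> complement -> reverse.
Fragment 1: template[0:6] = CAACAC -> complement GTTGTG -> reversed GTGTTG
Fragment 2: template[6:12] = TATTAG -> complement ATAATC -> reversed CTAATA
Fragment 3: template[12:18] = CGGGGC -> complement GCCCCG -> reversed GCCCCG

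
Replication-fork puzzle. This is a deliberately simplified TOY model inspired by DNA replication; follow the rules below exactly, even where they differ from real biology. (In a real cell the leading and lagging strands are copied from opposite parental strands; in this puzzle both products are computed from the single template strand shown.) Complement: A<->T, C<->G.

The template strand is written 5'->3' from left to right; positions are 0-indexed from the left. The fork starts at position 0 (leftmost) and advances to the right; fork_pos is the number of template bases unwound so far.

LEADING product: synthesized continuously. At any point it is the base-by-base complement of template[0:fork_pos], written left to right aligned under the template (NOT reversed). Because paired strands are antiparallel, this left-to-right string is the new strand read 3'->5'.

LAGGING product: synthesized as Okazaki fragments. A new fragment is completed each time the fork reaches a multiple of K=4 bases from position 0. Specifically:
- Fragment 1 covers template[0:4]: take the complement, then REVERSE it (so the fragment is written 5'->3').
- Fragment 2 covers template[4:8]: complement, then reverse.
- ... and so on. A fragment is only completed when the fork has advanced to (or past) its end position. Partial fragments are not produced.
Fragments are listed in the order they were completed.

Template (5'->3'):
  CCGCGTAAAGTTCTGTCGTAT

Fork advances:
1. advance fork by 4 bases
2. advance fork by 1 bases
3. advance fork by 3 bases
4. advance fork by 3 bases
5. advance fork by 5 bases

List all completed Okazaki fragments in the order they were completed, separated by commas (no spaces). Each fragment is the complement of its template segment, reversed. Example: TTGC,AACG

Answer: GCGG,TTAC,AACT,ACAG

Derivation:
Step 1: advance 4 -> fork_pos = 0 + 4 = 4. Reached multiple(s) of 4: 4 -> fragment 1 completed (1 total).
Step 2: advance 1 -> fork_pos = 4 + 1 = 5. Next multiple of 4 is 8 (not reached); still 1 fragment(s).
Step 3: advance 3 -> fork_pos = 5 + 3 = 8. Reached multiple(s) of 4: 8 -> fragment 2 completed (2 total).
Step 4: advance 3 -> fork_pos = 8 + 3 = 11. Next multiple of 4 is 12 (not reached); still 2 fragment(s).
Step 5: advance 5 -> fork_pos = 11 + 5 = 16. Reached multiple(s) of 4: 12, 16 -> fragments 3-4 completed (4 total).
Final fork_pos = 16, so 4 fragment(s) are complete. Build each: template segment -> complement -> reverse.
Fragment 1: template[0:4] = CCGC -> complement GGCG -> reversed GCGG
Fragment 2: template[4:8] = GTAA -> complement CATT -> reversed TTAC
Fragment 3: template[8:12] = AGTT -> complement TCAA -> reversed AACT
Fragment 4: template[12:16] = CTGT -> complement GACA -> reversed ACAG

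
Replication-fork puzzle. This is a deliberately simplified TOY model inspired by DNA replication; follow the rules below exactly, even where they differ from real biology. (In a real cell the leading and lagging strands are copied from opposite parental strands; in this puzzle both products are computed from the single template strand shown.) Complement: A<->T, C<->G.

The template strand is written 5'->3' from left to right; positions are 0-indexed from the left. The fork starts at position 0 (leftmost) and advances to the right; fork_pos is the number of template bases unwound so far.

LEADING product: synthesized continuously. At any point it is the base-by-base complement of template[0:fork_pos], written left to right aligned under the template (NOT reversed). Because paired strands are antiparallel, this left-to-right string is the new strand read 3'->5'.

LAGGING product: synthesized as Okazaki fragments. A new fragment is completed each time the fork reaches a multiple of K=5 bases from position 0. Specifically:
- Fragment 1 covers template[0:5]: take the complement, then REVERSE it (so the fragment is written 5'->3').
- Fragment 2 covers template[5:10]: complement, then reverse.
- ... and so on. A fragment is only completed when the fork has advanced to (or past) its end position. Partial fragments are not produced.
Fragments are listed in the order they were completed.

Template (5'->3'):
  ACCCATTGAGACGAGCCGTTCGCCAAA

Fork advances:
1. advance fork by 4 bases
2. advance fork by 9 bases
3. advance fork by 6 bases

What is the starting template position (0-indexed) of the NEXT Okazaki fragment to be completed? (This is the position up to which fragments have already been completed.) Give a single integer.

Answer: 15

Derivation:
Step 1: advance 4 -> fork_pos = 0 + 4 = 4. Next multiple of 5 is 5 (not reached); still 0 fragment(s).
Step 2: advance 9 -> fork_pos = 4 + 9 = 13. Reached multiple(s) of 5: 5, 10 -> fragments 1-2 completed (2 total).
Step 3: advance 6 -> fork_pos = 13 + 6 = 19. Reached multiple(s) of 5: 15 -> fragment 3 completed (3 total).
3 fragment(s) completed, covering template[0:15] (3 x 5 = 15). The next fragment, fragment 4, covers template[15:20], so it starts at position 15.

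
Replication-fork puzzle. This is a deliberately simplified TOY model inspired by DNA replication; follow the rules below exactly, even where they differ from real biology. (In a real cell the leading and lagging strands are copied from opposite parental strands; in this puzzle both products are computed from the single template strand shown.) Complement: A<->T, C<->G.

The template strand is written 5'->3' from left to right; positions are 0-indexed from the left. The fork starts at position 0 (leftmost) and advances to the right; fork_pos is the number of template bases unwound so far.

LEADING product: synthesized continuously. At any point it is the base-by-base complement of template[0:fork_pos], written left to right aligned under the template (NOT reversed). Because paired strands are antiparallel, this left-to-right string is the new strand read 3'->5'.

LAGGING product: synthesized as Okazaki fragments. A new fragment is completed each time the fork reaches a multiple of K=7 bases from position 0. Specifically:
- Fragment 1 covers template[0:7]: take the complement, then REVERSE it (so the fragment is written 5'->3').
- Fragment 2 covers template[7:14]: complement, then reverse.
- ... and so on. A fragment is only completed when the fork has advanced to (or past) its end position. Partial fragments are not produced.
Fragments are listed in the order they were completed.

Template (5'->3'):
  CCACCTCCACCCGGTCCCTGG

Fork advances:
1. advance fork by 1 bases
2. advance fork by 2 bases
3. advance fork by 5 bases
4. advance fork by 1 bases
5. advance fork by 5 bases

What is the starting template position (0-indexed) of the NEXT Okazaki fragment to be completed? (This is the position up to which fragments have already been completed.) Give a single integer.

Step 1: advance 1 -> fork_pos = 0 + 1 = 1. Next multiple of 7 is 7 (not reached); still 0 fragment(s).
Step 2: advance 2 -> fork_pos = 1 + 2 = 3. Next multiple of 7 is 7 (not reached); still 0 fragment(s).
Step 3: advance 5 -> fork_pos = 3 + 5 = 8. Reached multiple(s) of 7: 7 -> fragment 1 completed (1 total).
Step 4: advance 1 -> fork_pos = 8 + 1 = 9. Next multiple of 7 is 14 (not reached); still 1 fragment(s).
Step 5: advance 5 -> fork_pos = 9 + 5 = 14. Reached multiple(s) of 7: 14 -> fragment 2 completed (2 total).
2 fragment(s) completed, covering template[0:14] (2 x 7 = 14). The next fragment, fragment 3, covers template[14:21], so it starts at position 14.

Answer: 14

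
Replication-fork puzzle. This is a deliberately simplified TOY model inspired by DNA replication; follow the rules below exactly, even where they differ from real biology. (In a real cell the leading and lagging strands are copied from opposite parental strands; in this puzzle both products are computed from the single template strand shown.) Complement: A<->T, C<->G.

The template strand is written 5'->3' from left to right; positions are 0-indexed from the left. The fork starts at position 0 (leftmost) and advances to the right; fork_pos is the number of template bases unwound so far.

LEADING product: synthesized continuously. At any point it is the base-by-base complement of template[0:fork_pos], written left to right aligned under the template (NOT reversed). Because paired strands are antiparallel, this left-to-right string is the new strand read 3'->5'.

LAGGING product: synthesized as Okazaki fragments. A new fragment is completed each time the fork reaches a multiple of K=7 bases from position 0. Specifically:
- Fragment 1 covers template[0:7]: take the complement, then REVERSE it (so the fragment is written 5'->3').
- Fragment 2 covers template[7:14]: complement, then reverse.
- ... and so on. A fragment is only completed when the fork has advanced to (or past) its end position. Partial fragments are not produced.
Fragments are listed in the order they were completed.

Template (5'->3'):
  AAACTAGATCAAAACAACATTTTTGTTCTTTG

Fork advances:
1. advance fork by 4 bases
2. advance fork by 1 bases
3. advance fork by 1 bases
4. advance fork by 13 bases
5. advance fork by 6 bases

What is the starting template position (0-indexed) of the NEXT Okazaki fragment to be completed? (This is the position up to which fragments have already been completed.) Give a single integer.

Step 1: advance 4 -> fork_pos = 0 + 4 = 4. Next multiple of 7 is 7 (not reached); still 0 fragment(s).
Step 2: advance 1 -> fork_pos = 4 + 1 = 5. Next multiple of 7 is 7 (not reached); still 0 fragment(s).
Step 3: advance 1 -> fork_pos = 5 + 1 = 6. Next multiple of 7 is 7 (not reached); still 0 fragment(s).
Step 4: advance 13 -> fork_pos = 6 + 13 = 19. Reached multiple(s) of 7: 7, 14 -> fragments 1-2 completed (2 total).
Step 5: advance 6 -> fork_pos = 19 + 6 = 25. Reached multiple(s) of 7: 21 -> fragment 3 completed (3 total).
3 fragment(s) completed, covering template[0:21] (3 x 7 = 21). The next fragment, fragment 4, covers template[21:28], so it starts at position 21.

Answer: 21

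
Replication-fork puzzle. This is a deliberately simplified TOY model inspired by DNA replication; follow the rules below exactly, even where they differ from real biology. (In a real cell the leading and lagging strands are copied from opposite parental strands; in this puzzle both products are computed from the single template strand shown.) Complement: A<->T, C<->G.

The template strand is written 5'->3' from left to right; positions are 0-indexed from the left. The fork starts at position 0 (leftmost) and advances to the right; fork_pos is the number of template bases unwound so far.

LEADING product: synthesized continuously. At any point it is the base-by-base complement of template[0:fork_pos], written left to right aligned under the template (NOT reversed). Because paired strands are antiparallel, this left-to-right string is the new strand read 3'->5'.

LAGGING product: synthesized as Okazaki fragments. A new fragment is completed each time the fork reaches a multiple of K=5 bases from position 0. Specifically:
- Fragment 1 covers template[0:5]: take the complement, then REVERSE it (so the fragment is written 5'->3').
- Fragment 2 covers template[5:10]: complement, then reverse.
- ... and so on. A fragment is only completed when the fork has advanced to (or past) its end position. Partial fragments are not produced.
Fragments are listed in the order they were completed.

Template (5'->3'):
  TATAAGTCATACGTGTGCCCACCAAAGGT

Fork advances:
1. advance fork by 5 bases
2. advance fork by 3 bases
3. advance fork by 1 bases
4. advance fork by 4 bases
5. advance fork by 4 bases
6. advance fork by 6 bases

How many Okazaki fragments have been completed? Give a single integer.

Step 1: advance 5 -> fork_pos = 0 + 5 = 5. Reached multiple(s) of 5: 5 -> fragment 1 completed (1 total).
Step 2: advance 3 -> fork_pos = 5 + 3 = 8. Next multiple of 5 is 10 (not reached); still 1 fragment(s).
Step 3: advance 1 -> fork_pos = 8 + 1 = 9. Next multiple of 5 is 10 (not reached); still 1 fragment(s).
Step 4: advance 4 -> fork_pos = 9 + 4 = 13. Reached multiple(s) of 5: 10 -> fragment 2 completed (2 total).
Step 5: advance 4 -> fork_pos = 13 + 4 = 17. Reached multiple(s) of 5: 15 -> fragment 3 completed (3 total).
Step 6: advance 6 -> fork_pos = 17 + 6 = 23. Reached multiple(s) of 5: 20 -> fragment 4 completed (4 total).
Check: final fork_pos = 23; the multiples of 5 that are <= 23 are 5..20 -> 23 // 5 = 4 completed fragment(s).

Answer: 4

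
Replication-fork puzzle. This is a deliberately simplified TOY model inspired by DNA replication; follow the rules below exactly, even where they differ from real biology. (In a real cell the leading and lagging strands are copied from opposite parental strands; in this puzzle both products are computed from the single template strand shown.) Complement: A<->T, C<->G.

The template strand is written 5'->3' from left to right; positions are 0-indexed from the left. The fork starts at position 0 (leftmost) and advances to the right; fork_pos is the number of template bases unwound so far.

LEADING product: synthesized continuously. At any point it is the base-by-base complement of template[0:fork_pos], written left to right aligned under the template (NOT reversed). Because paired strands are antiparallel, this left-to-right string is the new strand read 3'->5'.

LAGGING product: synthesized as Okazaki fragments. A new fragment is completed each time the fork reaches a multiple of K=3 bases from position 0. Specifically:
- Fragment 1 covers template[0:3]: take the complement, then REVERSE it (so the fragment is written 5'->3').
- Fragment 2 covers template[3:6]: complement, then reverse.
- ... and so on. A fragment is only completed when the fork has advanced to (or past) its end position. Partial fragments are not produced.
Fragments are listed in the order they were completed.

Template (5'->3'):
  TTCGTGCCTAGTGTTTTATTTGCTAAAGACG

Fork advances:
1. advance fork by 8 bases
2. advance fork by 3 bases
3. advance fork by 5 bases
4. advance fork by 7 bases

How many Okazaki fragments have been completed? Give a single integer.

Answer: 7

Derivation:
Step 1: advance 8 -> fork_pos = 0 + 8 = 8. Reached multiple(s) of 3: 3, 6 -> fragments 1-2 completed (2 total).
Step 2: advance 3 -> fork_pos = 8 + 3 = 11. Reached multiple(s) of 3: 9 -> fragment 3 completed (3 total).
Step 3: advance 5 -> fork_pos = 11 + 5 = 16. Reached multiple(s) of 3: 12, 15 -> fragments 4-5 completed (5 total).
Step 4: advance 7 -> fork_pos = 16 + 7 = 23. Reached multiple(s) of 3: 18, 21 -> fragments 6-7 completed (7 total).
Check: final fork_pos = 23; the multiples of 3 that are <= 23 are 3..21 -> 23 // 3 = 7 completed fragment(s).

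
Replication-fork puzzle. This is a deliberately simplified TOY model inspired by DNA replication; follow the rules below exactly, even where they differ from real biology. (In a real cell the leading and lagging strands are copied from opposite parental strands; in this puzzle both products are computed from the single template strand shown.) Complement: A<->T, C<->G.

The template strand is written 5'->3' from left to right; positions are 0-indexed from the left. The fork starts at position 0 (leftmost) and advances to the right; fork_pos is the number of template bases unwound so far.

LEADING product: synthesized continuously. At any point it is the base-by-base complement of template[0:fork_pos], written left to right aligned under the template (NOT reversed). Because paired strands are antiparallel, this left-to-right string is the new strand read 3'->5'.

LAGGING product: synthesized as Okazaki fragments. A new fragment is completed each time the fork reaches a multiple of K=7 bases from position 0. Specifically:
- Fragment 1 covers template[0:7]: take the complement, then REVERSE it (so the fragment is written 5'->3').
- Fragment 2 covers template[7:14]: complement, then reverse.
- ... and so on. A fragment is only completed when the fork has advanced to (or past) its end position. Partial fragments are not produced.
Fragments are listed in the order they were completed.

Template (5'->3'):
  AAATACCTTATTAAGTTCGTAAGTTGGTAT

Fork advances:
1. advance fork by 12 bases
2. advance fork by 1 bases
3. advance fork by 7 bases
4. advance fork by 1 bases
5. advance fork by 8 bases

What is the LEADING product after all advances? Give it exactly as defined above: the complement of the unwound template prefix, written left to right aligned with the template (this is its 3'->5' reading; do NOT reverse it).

Answer: TTTATGGAATAATTCAAGCATTCAACCAT

Derivation:
Step 1: advance 12 -> fork_pos = 0 + 12 = 12.
Step 2: advance 1 -> fork_pos = 12 + 1 = 13.
Step 3: advance 7 -> fork_pos = 13 + 7 = 20.
Step 4: advance 1 -> fork_pos = 20 + 1 = 21.
Step 5: advance 8 -> fork_pos = 21 + 8 = 29.
Unwound prefix: template[0:29] = AAATACCTTATTAAGTTCGTAAGTTGGTA
Complement it base by base (A<->T, C<->G), keeping left-to-right order:
  [0:5] AAATA -> TTTAT
  [5:10] CCTTA -> GGAAT
  [10:15] TTAAG -> AATTC
  [15:20] TTCGT -> AAGCA
  [20:25] AAGTT -> TTCAA
  [25:29] GGTA -> CCAT
Concatenate: TTTATGGAATAATTCAAGCATTCAACCAT (length 29; written aligned with the template, i.e. 3'->5').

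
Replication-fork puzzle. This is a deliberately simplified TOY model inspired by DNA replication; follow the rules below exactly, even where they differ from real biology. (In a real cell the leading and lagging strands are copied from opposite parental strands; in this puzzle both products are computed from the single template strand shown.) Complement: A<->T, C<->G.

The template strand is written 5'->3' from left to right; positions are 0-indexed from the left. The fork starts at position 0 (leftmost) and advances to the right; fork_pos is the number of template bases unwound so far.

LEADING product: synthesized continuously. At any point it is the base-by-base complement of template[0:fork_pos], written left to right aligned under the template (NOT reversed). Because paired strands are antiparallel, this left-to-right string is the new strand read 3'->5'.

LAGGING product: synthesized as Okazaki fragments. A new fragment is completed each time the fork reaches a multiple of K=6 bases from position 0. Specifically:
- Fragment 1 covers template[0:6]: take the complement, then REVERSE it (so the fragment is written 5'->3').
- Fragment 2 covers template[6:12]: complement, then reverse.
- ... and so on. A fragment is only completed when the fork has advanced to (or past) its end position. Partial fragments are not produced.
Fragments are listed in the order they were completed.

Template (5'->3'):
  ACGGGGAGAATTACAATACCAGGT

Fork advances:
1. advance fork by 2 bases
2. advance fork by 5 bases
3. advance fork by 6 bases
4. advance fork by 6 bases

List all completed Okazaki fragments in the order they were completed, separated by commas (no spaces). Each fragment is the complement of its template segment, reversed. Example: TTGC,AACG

Step 1: advance 2 -> fork_pos = 0 + 2 = 2. Next multiple of 6 is 6 (not reached); still 0 fragment(s).
Step 2: advance 5 -> fork_pos = 2 + 5 = 7. Reached multiple(s) of 6: 6 -> fragment 1 completed (1 total).
Step 3: advance 6 -> fork_pos = 7 + 6 = 13. Reached multiple(s) of 6: 12 -> fragment 2 completed (2 total).
Step 4: advance 6 -> fork_pos = 13 + 6 = 19. Reached multiple(s) of 6: 18 -> fragment 3 completed (3 total).
Final fork_pos = 19, so 3 fragment(s) are complete. Build each: template segment -> complement -> reverse.
Fragment 1: template[0:6] = ACGGGG -> complement TGCCCC -> reversed CCCCGT
Fragment 2: template[6:12] = AGAATT -> complement TCTTAA -> reversed AATTCT
Fragment 3: template[12:18] = ACAATA -> complement TGTTAT -> reversed TATTGT

Answer: CCCCGT,AATTCT,TATTGT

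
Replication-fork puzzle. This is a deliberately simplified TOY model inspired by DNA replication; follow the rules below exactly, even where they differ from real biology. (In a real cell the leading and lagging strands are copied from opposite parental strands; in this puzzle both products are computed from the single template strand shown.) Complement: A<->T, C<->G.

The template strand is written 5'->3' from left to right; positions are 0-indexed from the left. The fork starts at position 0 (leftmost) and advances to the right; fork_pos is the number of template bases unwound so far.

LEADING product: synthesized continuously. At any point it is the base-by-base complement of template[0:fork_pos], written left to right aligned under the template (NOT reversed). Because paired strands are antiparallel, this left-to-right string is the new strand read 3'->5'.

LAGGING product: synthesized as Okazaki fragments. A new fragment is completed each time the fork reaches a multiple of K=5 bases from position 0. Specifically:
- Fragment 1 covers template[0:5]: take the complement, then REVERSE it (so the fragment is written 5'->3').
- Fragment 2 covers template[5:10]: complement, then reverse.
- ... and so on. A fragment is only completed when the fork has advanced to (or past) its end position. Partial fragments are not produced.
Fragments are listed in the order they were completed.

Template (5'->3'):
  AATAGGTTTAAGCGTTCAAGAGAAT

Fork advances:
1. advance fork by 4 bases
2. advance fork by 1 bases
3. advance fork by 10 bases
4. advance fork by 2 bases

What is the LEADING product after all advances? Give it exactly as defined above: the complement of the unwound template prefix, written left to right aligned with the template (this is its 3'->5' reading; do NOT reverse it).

Answer: TTATCCAAATTCGCAAG

Derivation:
Step 1: advance 4 -> fork_pos = 0 + 4 = 4.
Step 2: advance 1 -> fork_pos = 4 + 1 = 5.
Step 3: advance 10 -> fork_pos = 5 + 10 = 15.
Step 4: advance 2 -> fork_pos = 15 + 2 = 17.
Unwound prefix: template[0:17] = AATAGGTTTAAGCGTTC
Complement it base by base (A<->T, C<->G), keeping left-to-right order:
  [0:5] AATAG -> TTATC
  [5:10] GTTTA -> CAAAT
  [10:15] AGCGT -> TCGCA
  [15:17] TC -> AG
Concatenate: TTATCCAAATTCGCAAG (length 17; written aligned with the template, i.e. 3'->5').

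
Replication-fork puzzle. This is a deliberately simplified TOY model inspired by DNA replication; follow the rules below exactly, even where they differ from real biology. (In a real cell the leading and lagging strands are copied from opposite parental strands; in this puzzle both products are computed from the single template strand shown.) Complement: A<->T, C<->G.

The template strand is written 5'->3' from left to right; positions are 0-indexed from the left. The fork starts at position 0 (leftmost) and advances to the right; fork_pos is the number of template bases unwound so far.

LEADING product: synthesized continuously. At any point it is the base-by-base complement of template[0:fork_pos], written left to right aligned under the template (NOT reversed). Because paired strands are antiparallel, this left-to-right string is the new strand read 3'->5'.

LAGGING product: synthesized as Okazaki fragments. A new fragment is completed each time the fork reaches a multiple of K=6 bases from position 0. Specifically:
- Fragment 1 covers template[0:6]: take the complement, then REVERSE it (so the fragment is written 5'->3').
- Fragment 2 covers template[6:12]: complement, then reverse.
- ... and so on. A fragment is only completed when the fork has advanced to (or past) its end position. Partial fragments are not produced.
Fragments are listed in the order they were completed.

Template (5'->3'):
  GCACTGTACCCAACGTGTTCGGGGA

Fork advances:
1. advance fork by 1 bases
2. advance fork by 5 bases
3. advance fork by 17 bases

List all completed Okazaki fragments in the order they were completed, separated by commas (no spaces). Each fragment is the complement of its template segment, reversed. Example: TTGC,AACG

Answer: CAGTGC,TGGGTA,ACACGT

Derivation:
Step 1: advance 1 -> fork_pos = 0 + 1 = 1. Next multiple of 6 is 6 (not reached); still 0 fragment(s).
Step 2: advance 5 -> fork_pos = 1 + 5 = 6. Reached multiple(s) of 6: 6 -> fragment 1 completed (1 total).
Step 3: advance 17 -> fork_pos = 6 + 17 = 23. Reached multiple(s) of 6: 12, 18 -> fragments 2-3 completed (3 total).
Final fork_pos = 23, so 3 fragment(s) are complete. Build each: template segment -> complement -> reverse.
Fragment 1: template[0:6] = GCACTG -> complement CGTGAC -> reversed CAGTGC
Fragment 2: template[6:12] = TACCCA -> complement ATGGGT -> reversed TGGGTA
Fragment 3: template[12:18] = ACGTGT -> complement TGCACA -> reversed ACACGT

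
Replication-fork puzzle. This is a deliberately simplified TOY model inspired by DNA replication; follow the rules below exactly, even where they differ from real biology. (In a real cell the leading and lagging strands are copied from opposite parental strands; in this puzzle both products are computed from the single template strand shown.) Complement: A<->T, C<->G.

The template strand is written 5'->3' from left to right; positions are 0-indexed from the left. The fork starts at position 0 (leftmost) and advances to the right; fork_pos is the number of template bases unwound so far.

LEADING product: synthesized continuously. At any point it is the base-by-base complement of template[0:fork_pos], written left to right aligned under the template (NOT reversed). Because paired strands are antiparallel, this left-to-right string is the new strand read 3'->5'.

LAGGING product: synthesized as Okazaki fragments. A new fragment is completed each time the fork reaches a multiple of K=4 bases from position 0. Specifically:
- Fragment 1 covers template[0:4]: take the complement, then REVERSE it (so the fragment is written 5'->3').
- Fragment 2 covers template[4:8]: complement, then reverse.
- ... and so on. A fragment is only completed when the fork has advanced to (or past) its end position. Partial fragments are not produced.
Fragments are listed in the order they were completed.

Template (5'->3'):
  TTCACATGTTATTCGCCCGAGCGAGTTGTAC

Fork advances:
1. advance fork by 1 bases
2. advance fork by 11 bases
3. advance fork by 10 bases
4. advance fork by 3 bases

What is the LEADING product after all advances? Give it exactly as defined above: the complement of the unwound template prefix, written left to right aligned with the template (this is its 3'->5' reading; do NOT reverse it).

Step 1: advance 1 -> fork_pos = 0 + 1 = 1.
Step 2: advance 11 -> fork_pos = 1 + 11 = 12.
Step 3: advance 10 -> fork_pos = 12 + 10 = 22.
Step 4: advance 3 -> fork_pos = 22 + 3 = 25.
Unwound prefix: template[0:25] = TTCACATGTTATTCGCCCGAGCGAG
Complement it base by base (A<->T, C<->G), keeping left-to-right order:
  [0:5] TTCAC -> AAGTG
  [5:10] ATGTT -> TACAA
  [10:15] ATTCG -> TAAGC
  [15:20] CCCGA -> GGGCT
  [20:25] GCGAG -> CGCTC
Concatenate: AAGTGTACAATAAGCGGGCTCGCTC (length 25; written aligned with the template, i.e. 3'->5').

Answer: AAGTGTACAATAAGCGGGCTCGCTC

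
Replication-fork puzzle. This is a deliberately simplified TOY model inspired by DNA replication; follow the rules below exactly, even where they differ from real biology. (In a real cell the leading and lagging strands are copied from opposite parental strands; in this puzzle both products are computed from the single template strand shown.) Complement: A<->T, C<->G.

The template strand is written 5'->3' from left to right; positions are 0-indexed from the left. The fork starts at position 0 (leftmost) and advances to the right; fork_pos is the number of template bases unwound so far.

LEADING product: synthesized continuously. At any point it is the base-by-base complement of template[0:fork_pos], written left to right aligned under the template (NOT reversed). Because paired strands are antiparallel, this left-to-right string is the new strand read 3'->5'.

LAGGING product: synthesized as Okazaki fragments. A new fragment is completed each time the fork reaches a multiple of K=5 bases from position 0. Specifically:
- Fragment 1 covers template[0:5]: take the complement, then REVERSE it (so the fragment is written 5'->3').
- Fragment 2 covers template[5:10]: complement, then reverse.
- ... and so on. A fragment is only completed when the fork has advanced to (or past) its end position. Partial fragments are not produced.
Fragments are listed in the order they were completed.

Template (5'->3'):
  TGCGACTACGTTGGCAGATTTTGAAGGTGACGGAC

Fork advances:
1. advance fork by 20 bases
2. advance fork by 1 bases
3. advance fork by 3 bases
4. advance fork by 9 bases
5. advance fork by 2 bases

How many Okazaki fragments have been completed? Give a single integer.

Answer: 7

Derivation:
Step 1: advance 20 -> fork_pos = 0 + 20 = 20. Reached multiple(s) of 5: 5, 10, 15, 20 -> fragments 1-4 completed (4 total).
Step 2: advance 1 -> fork_pos = 20 + 1 = 21. Next multiple of 5 is 25 (not reached); still 4 fragment(s).
Step 3: advance 3 -> fork_pos = 21 + 3 = 24. Next multiple of 5 is 25 (not reached); still 4 fragment(s).
Step 4: advance 9 -> fork_pos = 24 + 9 = 33. Reached multiple(s) of 5: 25, 30 -> fragments 5-6 completed (6 total).
Step 5: advance 2 -> fork_pos = 33 + 2 = 35. Reached multiple(s) of 5: 35 -> fragment 7 completed (7 total).
Check: final fork_pos = 35; the multiples of 5 that are <= 35 are 5..35 -> 35 // 5 = 7 completed fragment(s).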